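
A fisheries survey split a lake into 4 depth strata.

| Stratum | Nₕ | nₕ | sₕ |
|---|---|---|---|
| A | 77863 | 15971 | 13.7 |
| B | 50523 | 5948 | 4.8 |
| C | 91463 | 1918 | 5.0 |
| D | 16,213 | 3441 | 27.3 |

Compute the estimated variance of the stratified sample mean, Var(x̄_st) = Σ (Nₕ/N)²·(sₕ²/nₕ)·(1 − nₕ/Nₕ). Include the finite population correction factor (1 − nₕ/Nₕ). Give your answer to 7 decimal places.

0.0038934

N = 236062. Term for each stratum: Wₕ²sₕ²/nₕ·(1−nₕ/Nₕ).
Var(x̄_st) = 0.0010163014 + 0.0001565452 + 0.0019156935 + 0.0008048422 = 0.0038933823 → 0.0038934.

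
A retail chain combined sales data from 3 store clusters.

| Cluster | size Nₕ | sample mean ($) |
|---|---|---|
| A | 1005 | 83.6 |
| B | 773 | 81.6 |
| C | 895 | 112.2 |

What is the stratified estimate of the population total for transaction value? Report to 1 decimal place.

Estimate total by summing Nₕ·x̄ₕ over strata.
1005·83.6 + 773·81.6 + 895·112.2 = 84018 + 63076.8 + 100419 = 247513.8.

247513.8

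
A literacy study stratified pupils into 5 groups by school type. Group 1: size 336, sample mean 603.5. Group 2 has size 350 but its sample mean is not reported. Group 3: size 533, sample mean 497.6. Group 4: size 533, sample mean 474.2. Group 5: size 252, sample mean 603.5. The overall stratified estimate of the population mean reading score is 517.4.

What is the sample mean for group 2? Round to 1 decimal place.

468.7

N = 336 + 350 + 533 + 533 + 252 = 2004.
Overall total = μ·N = 517.4·2004 = 1036869.6.
Subtract the known strata: 336·603.5 + 533·497.6 + 533·474.2 + 252·603.5 = 872827.4.
Remaining total for group 2: 1036869.6 − 872827.4 = 164042.2.
Divide by its size: 164042.2 / 350 = 468.692 → 468.7.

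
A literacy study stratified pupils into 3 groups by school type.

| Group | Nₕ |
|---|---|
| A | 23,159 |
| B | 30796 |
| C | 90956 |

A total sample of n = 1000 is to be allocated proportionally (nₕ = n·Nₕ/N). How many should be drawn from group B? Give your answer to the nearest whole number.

213

N = 23159 + 30796 + 90956 = 144911.
n_B = 1000·30796/144911 = 212.517... → 213.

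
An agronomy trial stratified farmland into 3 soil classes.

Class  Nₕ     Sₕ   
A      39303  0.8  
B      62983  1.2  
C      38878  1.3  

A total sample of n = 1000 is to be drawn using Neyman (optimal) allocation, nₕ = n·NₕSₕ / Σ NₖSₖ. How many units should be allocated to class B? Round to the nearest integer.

480

A: NₕSₕ = 39303·0.8 = 31442.4
B: NₕSₕ = 62983·1.2 = 75579.6
C: NₕSₕ = 38878·1.3 = 50541.4
Σ NₕSₕ = 157563.4.
n_B = 1000·75579.6/157563.4 = 479.677... → 480.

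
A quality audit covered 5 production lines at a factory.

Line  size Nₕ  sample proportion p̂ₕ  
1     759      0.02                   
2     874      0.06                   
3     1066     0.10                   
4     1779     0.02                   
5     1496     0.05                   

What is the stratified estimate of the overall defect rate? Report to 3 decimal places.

0.048

Wₕ = Nₕ/N with N = 5974: 0.1271, 0.1463, 0.1784, 0.2978, 0.2504.
p̂_st = 0.1271·0.02 + 0.1463·0.06 + 0.1784·0.10 + 0.2978·0.02 + 0.2504·0.05 ≈ 0.04764... → 0.048.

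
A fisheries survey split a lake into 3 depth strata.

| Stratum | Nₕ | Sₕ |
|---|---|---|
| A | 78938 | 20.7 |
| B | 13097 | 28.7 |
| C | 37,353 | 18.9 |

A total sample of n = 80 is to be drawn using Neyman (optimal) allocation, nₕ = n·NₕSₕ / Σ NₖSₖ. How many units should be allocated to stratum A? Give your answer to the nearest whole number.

Σ NₕSₕ = 78938·20.7 + 13097·28.7 + 37353·18.9 = 2715872.2.
Share for A: 1634016.6/2715872.2 = 0.60165.
n_A = 80 × 0.60165 = 48.132... → 48.

48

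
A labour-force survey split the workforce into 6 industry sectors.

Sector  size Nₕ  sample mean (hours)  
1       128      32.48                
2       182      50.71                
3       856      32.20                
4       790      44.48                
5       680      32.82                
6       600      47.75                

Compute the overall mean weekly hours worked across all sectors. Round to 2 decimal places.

39.26

x̄_st = (Σ Nₕx̄ₕ) / (Σ Nₕ) = (128·32.48 + 182·50.71 + 856·32.20 + 790·44.48 + 680·32.82 + 600·47.75) / 3236
= 127056.66 / 3236 = 39.2635... → 39.26.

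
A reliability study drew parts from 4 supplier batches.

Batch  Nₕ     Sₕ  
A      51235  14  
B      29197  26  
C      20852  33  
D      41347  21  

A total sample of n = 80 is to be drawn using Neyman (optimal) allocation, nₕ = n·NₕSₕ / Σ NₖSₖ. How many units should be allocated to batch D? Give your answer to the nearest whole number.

A: NₕSₕ = 51235·14 = 717290
B: NₕSₕ = 29197·26 = 759122
C: NₕSₕ = 20852·33 = 688116
D: NₕSₕ = 41347·21 = 868287
Σ NₕSₕ = 3032815.
n_D = 80·868287/3032815 = 22.904... → 23.

23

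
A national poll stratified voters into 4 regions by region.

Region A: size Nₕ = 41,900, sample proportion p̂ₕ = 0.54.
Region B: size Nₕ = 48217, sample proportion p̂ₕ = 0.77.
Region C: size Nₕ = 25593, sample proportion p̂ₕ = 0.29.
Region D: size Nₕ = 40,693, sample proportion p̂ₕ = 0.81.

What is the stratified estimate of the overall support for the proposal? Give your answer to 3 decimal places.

Wₕ = Nₕ/N with N = 156403: 0.2679, 0.3083, 0.1636, 0.2602.
p̂_st = 0.2679·0.54 + 0.3083·0.77 + 0.1636·0.29 + 0.2602·0.81 ≈ 0.64025... → 0.640.

0.640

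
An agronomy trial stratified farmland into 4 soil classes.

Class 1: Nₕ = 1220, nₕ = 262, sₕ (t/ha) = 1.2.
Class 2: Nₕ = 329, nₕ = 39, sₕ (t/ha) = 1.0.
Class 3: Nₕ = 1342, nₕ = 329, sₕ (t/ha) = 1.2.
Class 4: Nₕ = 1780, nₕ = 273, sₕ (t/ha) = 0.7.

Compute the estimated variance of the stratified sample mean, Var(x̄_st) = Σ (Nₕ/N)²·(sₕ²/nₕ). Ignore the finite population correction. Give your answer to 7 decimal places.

0.0011241

N = 4671. Term for each stratum: Wₕ²sₕ²/nₕ.
Var(x̄_st) = 0.0003749394 + 0.0001272060 + 0.0003612866 + 0.0002606476 = 0.0011240796 → 0.0011241.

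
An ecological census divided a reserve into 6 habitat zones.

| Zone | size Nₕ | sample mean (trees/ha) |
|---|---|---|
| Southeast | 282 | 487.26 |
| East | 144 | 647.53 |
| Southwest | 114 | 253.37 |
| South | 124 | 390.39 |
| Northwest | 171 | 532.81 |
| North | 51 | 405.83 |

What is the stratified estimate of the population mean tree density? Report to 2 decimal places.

x̄_st = (Σ Nₕx̄ₕ) / (Σ Nₕ) = (282·487.26 + 144·647.53 + 114·253.37 + 124·390.39 + 171·532.81 + 51·405.83) / 886
= 419752.02 / 886 = 473.7607... → 473.76.

473.76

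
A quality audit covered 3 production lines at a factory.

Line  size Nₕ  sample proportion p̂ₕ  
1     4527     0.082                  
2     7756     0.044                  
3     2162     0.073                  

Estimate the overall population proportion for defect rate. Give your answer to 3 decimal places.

Wₕ = Nₕ/N with N = 14445: 0.3134, 0.5369, 0.1497.
p̂_st = 0.3134·0.082 + 0.5369·0.044 + 0.1497·0.073 ≈ 0.06025... → 0.060.

0.060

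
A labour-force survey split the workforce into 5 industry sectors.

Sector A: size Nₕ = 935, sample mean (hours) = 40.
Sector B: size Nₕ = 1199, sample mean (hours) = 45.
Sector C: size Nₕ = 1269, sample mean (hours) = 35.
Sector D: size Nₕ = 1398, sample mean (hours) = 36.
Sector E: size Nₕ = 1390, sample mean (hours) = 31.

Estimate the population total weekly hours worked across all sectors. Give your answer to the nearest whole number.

229188

Population total = Σ Nₕ·x̄ₕ (each stratum's size times its mean).
935·40 + 1199·45 + 1269·35 + 1398·36 + 1390·31 = 37400 + 53955 + 44415 + 50328 + 43090 = 229188.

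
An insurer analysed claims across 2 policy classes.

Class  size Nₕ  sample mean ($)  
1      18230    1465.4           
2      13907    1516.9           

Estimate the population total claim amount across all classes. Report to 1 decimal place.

1: 18230·1465.4 = 26714242
2: 13907·1516.9 = 21095528.3
τ̂ = Σ Nₕx̄ₕ = 47809770.3.

47809770.3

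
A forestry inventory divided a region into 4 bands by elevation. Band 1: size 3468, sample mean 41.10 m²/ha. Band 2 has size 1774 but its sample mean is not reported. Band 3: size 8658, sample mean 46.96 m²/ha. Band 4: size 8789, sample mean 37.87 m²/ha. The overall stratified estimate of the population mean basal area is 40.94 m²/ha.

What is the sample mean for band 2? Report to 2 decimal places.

26.46

N = 3468 + 1774 + 8658 + 8789 = 22689.
Overall total = μ·N = 40.94·22689 = 928887.66.
Subtract the known strata: 3468·41.10 + 8658·46.96 + 8789·37.87 = 881953.91.
Remaining total for band 2: 928887.66 − 881953.91 = 46933.75.
Divide by its size: 46933.75 / 1774 = 26.4565... → 26.46.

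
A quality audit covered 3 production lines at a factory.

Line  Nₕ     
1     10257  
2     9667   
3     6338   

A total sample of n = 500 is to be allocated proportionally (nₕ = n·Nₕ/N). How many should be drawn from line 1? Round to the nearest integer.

N = 10257 + 9667 + 6338 = 26262.
n_1 = 500·10257/26262 = 195.282... → 195.

195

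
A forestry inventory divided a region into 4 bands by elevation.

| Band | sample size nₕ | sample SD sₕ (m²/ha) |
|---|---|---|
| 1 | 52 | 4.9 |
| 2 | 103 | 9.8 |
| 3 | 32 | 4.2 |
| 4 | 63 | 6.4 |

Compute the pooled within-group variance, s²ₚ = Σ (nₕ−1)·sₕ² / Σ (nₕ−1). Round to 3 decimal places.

1: (52−1)·4.9² = 51·24.01 = 1224.51
2: (103−1)·9.8² = 102·96.04 = 9796.08
3: (32−1)·4.2² = 31·17.64 = 546.84
4: (63−1)·6.4² = 62·40.96 = 2539.52
Numerator = 14106.95; denominator = Σ(nₕ−1) = 246.
s²ₚ = 14106.95/246 = 57.34533... → 57.345.

57.345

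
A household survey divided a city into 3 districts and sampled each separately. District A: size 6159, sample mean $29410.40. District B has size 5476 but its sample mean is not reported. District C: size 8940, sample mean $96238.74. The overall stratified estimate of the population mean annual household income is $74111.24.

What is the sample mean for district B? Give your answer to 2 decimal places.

88262.56

N = 6159 + 5476 + 8940 = 20575.
Overall total = μ·N = 74111.24·20575 = 1524838763.
Subtract the known strata: 6159·29410.40 + 8940·96238.74 = 1041512989.2.
Remaining total for district B: 1524838763 − 1041512989.2 = 483325773.8.
Divide by its size: 483325773.8 / 5476 = 88262.5591... → 88262.56.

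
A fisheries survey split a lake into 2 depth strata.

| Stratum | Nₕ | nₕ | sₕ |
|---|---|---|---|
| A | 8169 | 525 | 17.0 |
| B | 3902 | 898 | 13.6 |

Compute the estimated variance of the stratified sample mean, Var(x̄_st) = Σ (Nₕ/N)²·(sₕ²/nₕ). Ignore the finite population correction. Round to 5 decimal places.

0.27363

N = 12071. Term for each stratum: Wₕ²sₕ²/nₕ.
Var(x̄_st) = 0.25210986 + 0.02152234 = 0.27363220 → 0.27363.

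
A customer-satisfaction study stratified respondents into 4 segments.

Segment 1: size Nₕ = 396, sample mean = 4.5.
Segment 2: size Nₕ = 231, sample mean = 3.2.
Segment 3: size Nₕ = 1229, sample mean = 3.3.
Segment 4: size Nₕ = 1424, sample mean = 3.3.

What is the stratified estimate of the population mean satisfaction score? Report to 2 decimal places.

3.44

N = 396 + 231 + 1229 + 1424 = 3280.
Weight each subgroup mean by Nₕ/N and sum.
Σ Nₕx̄ₕ = 396·4.5 + 231·3.2 + 1229·3.3 + 1424·3.3 = 1782 + 739.2 + 4055.7 + 4699.2 = 11276.1.
Divide by N: 11276.1 / 3280 = 3.4378... → 3.44.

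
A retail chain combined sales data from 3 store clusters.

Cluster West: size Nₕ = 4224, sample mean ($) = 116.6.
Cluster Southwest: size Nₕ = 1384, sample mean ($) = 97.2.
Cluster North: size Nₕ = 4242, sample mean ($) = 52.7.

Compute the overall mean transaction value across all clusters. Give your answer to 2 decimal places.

86.35

x̄_st = (Σ Nₕx̄ₕ) / (Σ Nₕ) = (4224·116.6 + 1384·97.2 + 4242·52.7) / 9850
= 850596.6 / 9850 = 86.3550... → 86.35.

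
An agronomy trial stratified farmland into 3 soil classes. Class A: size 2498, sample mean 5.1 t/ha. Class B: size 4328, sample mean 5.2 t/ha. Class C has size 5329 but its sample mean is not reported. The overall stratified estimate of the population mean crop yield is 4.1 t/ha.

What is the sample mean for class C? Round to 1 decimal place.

2.7

N = 2498 + 4328 + 5329 = 12155.
Overall total = μ·N = 4.1·12155 = 49835.5.
Subtract the known strata: 2498·5.1 + 4328·5.2 = 35245.4.
Remaining total for class C: 49835.5 − 35245.4 = 14590.1.
Divide by its size: 14590.1 / 5329 = 2.738... → 2.7.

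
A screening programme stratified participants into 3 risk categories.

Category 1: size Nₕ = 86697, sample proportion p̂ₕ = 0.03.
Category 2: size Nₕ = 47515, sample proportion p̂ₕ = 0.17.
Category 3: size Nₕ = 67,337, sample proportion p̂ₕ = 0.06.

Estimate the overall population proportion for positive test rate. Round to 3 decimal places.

0.073

Wₕ = Nₕ/N with N = 201549: 0.4302, 0.2357, 0.3341.
p̂_st = 0.4302·0.03 + 0.2357·0.17 + 0.3341·0.06 ≈ 0.07303... → 0.073.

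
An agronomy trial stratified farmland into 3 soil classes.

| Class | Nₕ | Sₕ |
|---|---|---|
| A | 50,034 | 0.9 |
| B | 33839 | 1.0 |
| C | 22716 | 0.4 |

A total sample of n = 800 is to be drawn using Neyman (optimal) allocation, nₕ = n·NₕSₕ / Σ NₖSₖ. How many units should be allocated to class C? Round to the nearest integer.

83

Σ NₕSₕ = 50034·0.9 + 33839·1.0 + 22716·0.4 = 87956.
Share for C: 9086.4/87956 = 0.10331.
n_C = 800 × 0.10331 = 82.645... → 83.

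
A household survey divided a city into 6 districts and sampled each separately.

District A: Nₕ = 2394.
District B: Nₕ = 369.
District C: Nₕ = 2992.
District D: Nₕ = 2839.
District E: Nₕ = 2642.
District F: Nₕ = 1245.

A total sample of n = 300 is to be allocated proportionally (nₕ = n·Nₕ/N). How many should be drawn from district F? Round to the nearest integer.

N = 2394 + 369 + 2992 + 2839 + 2642 + 1245 = 12481.
n_F = 300·1245/12481 = 29.925... → 30.

30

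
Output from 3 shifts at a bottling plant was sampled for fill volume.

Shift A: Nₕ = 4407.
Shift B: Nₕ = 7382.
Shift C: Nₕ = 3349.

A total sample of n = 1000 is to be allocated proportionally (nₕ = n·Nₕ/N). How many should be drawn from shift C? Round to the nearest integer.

N = 4407 + 7382 + 3349 = 15138.
n_C = 1000·3349/15138 = 221.231... → 221.

221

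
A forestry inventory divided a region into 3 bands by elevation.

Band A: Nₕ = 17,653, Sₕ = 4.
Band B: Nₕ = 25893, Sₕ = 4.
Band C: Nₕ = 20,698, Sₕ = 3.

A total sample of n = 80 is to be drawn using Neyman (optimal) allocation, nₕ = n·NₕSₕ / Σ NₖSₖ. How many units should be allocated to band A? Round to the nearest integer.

24

Σ NₕSₕ = 17653·4 + 25893·4 + 20698·3 = 236278.
Share for A: 70612/236278 = 0.29885.
n_A = 80 × 0.29885 = 23.908... → 24.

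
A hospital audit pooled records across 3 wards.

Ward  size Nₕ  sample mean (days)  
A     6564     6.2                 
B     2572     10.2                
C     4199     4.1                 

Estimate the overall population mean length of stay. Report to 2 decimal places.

6.31

N = 6564 + 2572 + 4199 = 13335.
Overall mean = Σ (Nₕ/N)·x̄ₕ — weight by population share, not a simple average.
Σ Nₕx̄ₕ = 6564·6.2 + 2572·10.2 + 4199·4.1 = 40696.8 + 26234.4 + 17215.9 = 84147.1.
Divide by N: 84147.1 / 13335 = 6.3102... → 6.31.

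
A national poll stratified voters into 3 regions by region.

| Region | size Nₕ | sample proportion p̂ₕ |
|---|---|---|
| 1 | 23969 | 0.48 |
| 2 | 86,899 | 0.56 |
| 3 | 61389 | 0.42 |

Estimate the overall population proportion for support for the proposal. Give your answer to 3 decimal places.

Wₕ = Nₕ/N with N = 172257: 0.1391, 0.5045, 0.3564.
p̂_st = 0.1391·0.48 + 0.5045·0.56 + 0.3564·0.42 ≈ 0.49898... → 0.499.

0.499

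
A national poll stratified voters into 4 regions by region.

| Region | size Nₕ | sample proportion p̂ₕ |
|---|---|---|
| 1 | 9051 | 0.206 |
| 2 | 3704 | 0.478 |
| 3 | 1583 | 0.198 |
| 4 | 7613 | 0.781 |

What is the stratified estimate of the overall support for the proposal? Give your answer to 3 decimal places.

0.451

N = 9051 + 3704 + 1583 + 7613 = 21951.
Overall proportion = Σ (Nₕ/N)·p̂ₕ.
Σ Nₕp̂ₕ = 1864.506 + 1770.512 + 313.434 + 5945.753 = 9894.205.
9894.205 / 21951 = 0.45074... → 0.451.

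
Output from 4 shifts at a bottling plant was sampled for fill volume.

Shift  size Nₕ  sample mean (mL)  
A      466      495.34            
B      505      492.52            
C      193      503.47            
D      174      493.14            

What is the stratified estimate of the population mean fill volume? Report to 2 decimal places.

N = 1338; weights Wₕ = Nₕ/N = (0.3483, 0.3774, 0.1442, 0.1300).
x̄_st = Σ Wₕ·x̄ₕ = 0.3483·495.34 + 0.3774·492.52 + 0.1442·503.47 + 0.1300·493.14 ≈ 495.1623...
→ 495.16.

495.16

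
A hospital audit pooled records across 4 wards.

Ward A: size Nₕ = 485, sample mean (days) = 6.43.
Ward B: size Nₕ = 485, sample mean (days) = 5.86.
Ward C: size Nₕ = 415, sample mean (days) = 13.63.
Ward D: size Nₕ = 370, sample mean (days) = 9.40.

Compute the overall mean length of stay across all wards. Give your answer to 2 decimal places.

N = 485 + 485 + 415 + 370 = 1755.
Weight each subgroup mean by Nₕ/N and sum.
Σ Nₕx̄ₕ = 485·6.43 + 485·5.86 + 415·13.63 + 370·9.40 = 3118.55 + 2842.1 + 5656.45 + 3478 = 15095.1.
Divide by N: 15095.1 / 1755 = 8.6012... → 8.60.

8.60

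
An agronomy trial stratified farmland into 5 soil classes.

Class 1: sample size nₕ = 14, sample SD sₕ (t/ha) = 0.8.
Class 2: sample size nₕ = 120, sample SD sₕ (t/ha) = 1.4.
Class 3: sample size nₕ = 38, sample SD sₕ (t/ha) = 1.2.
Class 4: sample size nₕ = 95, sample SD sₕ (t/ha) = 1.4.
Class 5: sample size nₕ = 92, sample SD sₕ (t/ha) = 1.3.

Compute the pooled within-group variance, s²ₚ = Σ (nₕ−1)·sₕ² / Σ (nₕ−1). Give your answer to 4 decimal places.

Degrees of freedom: 13 + 119 + 37 + 94 + 91 = 354.
Σ(nₕ−1)sₕ² = 13·0.64 + 119·1.96 + 37·1.44 + 94·1.96 + 91·1.69 = 632.87.
s²ₚ = 632.87 / 354 = 1.787768... → 1.7878.

1.7878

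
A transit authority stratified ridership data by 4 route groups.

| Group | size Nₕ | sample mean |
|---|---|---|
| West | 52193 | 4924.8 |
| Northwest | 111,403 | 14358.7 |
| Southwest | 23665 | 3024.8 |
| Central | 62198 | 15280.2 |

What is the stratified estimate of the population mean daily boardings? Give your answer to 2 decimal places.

N = 249459; weights Wₕ = Nₕ/N = (0.2092, 0.4466, 0.0949, 0.2493).
x̄_st = Σ Wₕ·x̄ₕ = 0.2092·4924.8 + 0.4466·14358.7 + 0.0949·3024.8 + 0.2493·15280.2 ≈ 11539.4598...
→ 11539.46.

11539.46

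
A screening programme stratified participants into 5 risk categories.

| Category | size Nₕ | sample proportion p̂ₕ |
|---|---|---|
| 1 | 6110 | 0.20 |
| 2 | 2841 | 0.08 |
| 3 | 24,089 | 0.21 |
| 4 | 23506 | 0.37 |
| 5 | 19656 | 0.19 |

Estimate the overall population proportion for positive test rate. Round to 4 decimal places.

0.2485

Wₕ = Nₕ/N with N = 76202: 0.0802, 0.0373, 0.3161, 0.3085, 0.2579.
p̂_st = 0.0802·0.20 + 0.0373·0.08 + 0.3161·0.21 + 0.3085·0.37 + 0.2579·0.19 ≈ 0.248548... → 0.2485.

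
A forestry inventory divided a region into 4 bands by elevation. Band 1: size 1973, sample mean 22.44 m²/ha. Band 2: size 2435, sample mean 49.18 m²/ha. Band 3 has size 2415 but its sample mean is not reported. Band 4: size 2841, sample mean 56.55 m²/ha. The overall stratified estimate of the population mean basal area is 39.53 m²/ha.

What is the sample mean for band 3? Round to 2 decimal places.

23.74

Σ Nₕx̄ₕ = N·μ, so 2415·x̄_3 = 9664·39.53 − (1973·22.44 + 2435·49.18 + 2841·56.55).
= 382017.92 − 324685.97 = 57331.95.
x̄_3 = 57331.95 / 2415 = 23.7399... → 23.74.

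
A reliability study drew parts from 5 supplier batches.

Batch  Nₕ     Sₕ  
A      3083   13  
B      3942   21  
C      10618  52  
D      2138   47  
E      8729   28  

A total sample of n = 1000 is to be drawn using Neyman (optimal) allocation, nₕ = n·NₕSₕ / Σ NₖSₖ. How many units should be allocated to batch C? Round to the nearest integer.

Σ NₕSₕ = 3083·13 + 3942·21 + 10618·52 + 2138·47 + 8729·28 = 1019895.
Share for C: 552136/1019895 = 0.54137.
n_C = 1000 × 0.54137 = 541.366... → 541.

541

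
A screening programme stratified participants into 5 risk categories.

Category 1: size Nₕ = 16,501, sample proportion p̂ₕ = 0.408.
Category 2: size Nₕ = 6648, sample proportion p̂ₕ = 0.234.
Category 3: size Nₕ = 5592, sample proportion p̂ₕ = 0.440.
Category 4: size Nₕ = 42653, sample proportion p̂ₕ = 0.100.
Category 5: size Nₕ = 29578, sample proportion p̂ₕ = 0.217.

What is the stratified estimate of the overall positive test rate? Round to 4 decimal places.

N = 16501 + 6648 + 5592 + 42653 + 29578 = 100972.
Overall proportion = Σ (Nₕ/N)·p̂ₕ.
Σ Nₕp̂ₕ = 6732.408 + 1555.632 + 2460.48 + 4265.3 + 6418.426 = 21432.246.
21432.246 / 100972 = 0.212259... → 0.2123.

0.2123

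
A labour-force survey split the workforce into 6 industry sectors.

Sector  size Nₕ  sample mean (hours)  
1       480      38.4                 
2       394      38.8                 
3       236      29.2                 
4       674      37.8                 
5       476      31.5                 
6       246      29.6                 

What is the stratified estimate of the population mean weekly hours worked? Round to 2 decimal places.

N = 480 + 394 + 236 + 674 + 476 + 246 = 2506.
Weight each subgroup mean by Nₕ/N and sum.
Σ Nₕx̄ₕ = 480·38.4 + 394·38.8 + 236·29.2 + 674·37.8 + 476·31.5 + 246·29.6 = 18432 + 15287.2 + 6891.2 + 25477.2 + 14994 + 7281.6 = 88363.2.
Divide by N: 88363.2 / 2506 = 35.2607... → 35.26.

35.26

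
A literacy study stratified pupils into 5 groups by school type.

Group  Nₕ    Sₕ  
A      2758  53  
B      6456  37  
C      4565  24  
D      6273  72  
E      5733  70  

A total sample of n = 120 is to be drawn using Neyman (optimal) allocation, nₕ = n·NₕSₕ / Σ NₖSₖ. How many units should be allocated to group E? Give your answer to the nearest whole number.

A: NₕSₕ = 2758·53 = 146174
B: NₕSₕ = 6456·37 = 238872
C: NₕSₕ = 4565·24 = 109560
D: NₕSₕ = 6273·72 = 451656
E: NₕSₕ = 5733·70 = 401310
Σ NₕSₕ = 1347572.
n_E = 120·401310/1347572 = 35.736... → 36.

36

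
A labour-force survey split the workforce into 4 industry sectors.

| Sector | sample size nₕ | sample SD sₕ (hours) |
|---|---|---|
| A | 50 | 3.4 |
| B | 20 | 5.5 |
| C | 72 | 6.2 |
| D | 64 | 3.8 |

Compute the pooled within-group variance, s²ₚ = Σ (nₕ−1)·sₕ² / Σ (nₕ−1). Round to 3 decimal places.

23.664

A: (50−1)·3.4² = 49·11.56 = 566.44
B: (20−1)·5.5² = 19·30.25 = 574.75
C: (72−1)·6.2² = 71·38.44 = 2729.24
D: (64−1)·3.8² = 63·14.44 = 909.72
Numerator = 4780.15; denominator = Σ(nₕ−1) = 202.
s²ₚ = 4780.15/202 = 23.66411... → 23.664.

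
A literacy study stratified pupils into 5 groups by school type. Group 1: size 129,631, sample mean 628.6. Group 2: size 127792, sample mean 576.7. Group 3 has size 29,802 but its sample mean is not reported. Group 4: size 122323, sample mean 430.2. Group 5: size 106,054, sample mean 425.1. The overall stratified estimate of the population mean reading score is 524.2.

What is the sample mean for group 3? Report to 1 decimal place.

583.4

N = 129631 + 127792 + 29802 + 122323 + 106054 = 515602.
Overall total = μ·N = 524.2·515602 = 270278568.4.
Subtract the known strata: 129631·628.6 + 127792·576.7 + 122323·430.2 + 106054·425.1 = 252890603.
Remaining total for group 3: 270278568.4 − 252890603 = 17387965.4.
Divide by its size: 17387965.4 / 29802 = 583.450... → 583.4.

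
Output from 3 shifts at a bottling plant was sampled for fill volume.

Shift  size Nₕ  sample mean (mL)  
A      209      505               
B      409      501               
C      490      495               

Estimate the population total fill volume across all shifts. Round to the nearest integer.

Estimate total by summing Nₕ·x̄ₕ over strata.
209·505 + 409·501 + 490·495 = 105545 + 204909 + 242550 = 553004.

553004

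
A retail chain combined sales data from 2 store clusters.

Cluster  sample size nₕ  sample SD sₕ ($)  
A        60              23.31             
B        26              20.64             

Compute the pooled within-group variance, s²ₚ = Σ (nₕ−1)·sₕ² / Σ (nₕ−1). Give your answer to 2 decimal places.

508.43

A: (60−1)·23.31² = 59·543.3561 = 32058.0099
B: (26−1)·20.64² = 25·426.0096 = 10650.24
Numerator = 42708.2499; denominator = Σ(nₕ−1) = 84.
s²ₚ = 42708.2499/84 = 508.4315... → 508.43.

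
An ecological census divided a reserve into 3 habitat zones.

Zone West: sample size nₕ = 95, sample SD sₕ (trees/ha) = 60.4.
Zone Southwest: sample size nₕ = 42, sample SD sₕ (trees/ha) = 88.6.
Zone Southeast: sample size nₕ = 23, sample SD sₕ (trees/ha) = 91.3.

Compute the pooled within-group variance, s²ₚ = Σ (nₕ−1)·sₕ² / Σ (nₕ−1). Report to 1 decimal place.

West: (95−1)·60.4² = 94·3648.16 = 342927.04
Southwest: (42−1)·88.6² = 41·7849.96 = 321848.36
Southeast: (23−1)·91.3² = 22·8335.69 = 183385.18
Numerator = 848160.58; denominator = Σ(nₕ−1) = 157.
s²ₚ = 848160.58/157 = 5402.297... → 5402.3.

5402.3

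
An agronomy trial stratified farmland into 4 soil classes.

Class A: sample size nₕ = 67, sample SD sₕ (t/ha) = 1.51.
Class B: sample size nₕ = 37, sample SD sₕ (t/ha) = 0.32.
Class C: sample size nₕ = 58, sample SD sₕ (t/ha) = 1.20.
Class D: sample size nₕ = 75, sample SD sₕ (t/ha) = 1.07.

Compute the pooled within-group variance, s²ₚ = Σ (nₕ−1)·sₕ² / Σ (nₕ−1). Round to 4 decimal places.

1.3776

Degrees of freedom: 66 + 36 + 57 + 74 = 233.
Σ(nₕ−1)sₕ² = 66·2.2801 + 36·0.1024 + 57·1.44 + 74·1.1449 = 320.9756.
s²ₚ = 320.9756 / 233 = 1.377578... → 1.3776.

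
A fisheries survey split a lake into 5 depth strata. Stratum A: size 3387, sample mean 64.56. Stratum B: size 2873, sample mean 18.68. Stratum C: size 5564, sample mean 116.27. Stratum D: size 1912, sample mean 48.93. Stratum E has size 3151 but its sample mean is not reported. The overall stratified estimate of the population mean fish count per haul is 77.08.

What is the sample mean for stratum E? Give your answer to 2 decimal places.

Σ Nₕx̄ₕ = N·μ, so 3151·x̄_E = 16887·77.08 − (3387·64.56 + 2873·18.68 + 5564·116.27 + 1912·48.93).
= 1301649.96 − 1012812.8 = 288837.16.
x̄_E = 288837.16 / 3151 = 91.6652... → 91.67.

91.67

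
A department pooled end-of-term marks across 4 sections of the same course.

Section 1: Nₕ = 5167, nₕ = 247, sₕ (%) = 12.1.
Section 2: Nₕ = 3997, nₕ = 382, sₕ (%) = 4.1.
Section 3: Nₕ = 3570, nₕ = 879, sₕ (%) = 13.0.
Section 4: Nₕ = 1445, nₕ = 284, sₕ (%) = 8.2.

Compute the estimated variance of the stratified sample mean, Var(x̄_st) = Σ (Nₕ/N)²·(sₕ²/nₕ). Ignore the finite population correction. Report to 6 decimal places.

0.096860

N = 14179; Wₕ = Nₕ/N.
section 1: (5167/14179)²·12.1²/247 = 0.078715364
section 2: (3997/14179)²·4.1²/382 = 0.003496886
section 3: (3570/14179)²·13.0²/879 = 0.012188298
section 4: (1445/14179)²·8.2²/284 = 0.002458974
Sum = 0.096859521 → 0.096860.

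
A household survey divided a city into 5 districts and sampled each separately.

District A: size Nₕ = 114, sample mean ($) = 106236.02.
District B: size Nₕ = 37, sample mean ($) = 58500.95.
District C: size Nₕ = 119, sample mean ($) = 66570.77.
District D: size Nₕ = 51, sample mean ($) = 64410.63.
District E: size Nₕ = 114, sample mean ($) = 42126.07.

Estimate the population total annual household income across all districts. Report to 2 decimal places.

Population total = Σ Nₕ·x̄ₕ (each stratum's size times its mean).
114·106236.02 + 37·58500.95 + 119·66570.77 + 51·64410.63 + 114·42126.07 = 12110906.28 + 2164535.15 + 7921921.63 + 3284942.13 + 4802371.98 = 30284677.17.

30284677.17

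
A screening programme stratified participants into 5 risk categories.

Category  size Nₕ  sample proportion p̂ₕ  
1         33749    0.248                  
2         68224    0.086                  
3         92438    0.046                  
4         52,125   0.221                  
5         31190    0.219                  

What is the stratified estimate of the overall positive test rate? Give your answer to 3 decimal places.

0.133

Wₕ = Nₕ/N with N = 277726: 0.1215, 0.2457, 0.3328, 0.1877, 0.1123.
p̂_st = 0.1215·0.248 + 0.2457·0.086 + 0.3328·0.046 + 0.1877·0.221 + 0.1123·0.219 ≈ 0.13265... → 0.133.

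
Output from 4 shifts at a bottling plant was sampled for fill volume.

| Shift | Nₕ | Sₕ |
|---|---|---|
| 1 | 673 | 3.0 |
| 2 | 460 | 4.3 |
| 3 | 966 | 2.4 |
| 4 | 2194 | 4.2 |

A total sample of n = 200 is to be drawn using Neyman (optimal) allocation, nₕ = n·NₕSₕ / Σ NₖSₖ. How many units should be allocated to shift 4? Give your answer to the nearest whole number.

119

1: NₕSₕ = 673·3.0 = 2019
2: NₕSₕ = 460·4.3 = 1978
3: NₕSₕ = 966·2.4 = 2318.4
4: NₕSₕ = 2194·4.2 = 9214.8
Σ NₕSₕ = 15530.2.
n_4 = 200·9214.8/15530.2 = 118.669... → 119.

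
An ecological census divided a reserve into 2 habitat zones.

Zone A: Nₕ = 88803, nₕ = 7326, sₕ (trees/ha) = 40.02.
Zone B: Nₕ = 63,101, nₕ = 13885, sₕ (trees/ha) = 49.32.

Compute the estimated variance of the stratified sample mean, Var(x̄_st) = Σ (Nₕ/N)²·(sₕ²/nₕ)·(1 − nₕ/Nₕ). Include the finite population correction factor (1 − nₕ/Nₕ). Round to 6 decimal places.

0.092128

N = 151904. Term for each stratum: Wₕ²sₕ²/nₕ·(1−nₕ/Nₕ).
Var(x̄_st) = 0.068550638 + 0.023577860 = 0.092128498 → 0.092128.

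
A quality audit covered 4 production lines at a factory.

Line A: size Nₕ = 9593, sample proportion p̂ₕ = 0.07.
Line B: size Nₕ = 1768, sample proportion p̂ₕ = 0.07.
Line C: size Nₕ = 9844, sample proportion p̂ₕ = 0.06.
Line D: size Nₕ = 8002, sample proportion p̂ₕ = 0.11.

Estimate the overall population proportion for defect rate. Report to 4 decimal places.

Wₕ = Nₕ/N with N = 29207: 0.3284, 0.0605, 0.3370, 0.2740.
p̂_st = 0.3284·0.07 + 0.0605·0.07 + 0.3370·0.06 + 0.2740·0.11 ≈ 0.077589... → 0.0776.

0.0776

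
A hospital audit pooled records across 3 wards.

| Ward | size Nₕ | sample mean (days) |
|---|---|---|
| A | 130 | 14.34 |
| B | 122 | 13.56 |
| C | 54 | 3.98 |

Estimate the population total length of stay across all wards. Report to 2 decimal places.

3733.44

Population total = Σ Nₕ·x̄ₕ (each stratum's size times its mean).
130·14.34 + 122·13.56 + 54·3.98 = 1864.2 + 1654.32 + 214.92 = 3733.44.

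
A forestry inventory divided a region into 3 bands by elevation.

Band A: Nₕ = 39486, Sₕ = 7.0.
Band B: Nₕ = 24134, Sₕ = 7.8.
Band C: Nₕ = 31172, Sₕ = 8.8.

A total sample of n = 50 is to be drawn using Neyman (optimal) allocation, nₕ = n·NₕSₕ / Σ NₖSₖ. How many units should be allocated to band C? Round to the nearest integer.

19

A: NₕSₕ = 39486·7.0 = 276402
B: NₕSₕ = 24134·7.8 = 188245.2
C: NₕSₕ = 31172·8.8 = 274313.6
Σ NₕSₕ = 738960.8.
n_C = 50·274313.6/738960.8 = 18.561... → 19.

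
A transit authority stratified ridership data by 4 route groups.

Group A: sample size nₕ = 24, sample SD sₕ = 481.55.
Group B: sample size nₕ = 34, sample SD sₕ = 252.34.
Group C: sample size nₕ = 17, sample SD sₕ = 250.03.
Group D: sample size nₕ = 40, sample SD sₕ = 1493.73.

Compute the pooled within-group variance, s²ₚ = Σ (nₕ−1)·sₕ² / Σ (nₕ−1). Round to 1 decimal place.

A: (24−1)·481.55² = 23·231890.4025 = 5333479.2575
B: (34−1)·252.34² = 33·63675.4756 = 2101290.6948
C: (17−1)·250.03² = 16·62515.0009 = 1000240.0144
D: (40−1)·1493.73² = 39·2231229.3129 = 87017943.2031
Numerator = 95452953.1698; denominator = Σ(nₕ−1) = 111.
s²ₚ = 95452953.1698/111 = 859936.515... → 859936.5.

859936.5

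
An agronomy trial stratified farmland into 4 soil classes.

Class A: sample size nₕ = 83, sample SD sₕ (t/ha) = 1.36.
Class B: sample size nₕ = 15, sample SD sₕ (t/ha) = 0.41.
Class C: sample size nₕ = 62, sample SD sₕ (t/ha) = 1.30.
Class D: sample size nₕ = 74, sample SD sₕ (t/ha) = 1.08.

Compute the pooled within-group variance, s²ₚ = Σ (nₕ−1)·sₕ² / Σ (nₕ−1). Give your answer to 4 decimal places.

A: (83−1)·1.36² = 82·1.8496 = 151.6672
B: (15−1)·0.41² = 14·0.1681 = 2.3534
C: (62−1)·1.30² = 61·1.69 = 103.09
D: (74−1)·1.08² = 73·1.1664 = 85.1472
Numerator = 342.2578; denominator = Σ(nₕ−1) = 230.
s²ₚ = 342.2578/230 = 1.488077... → 1.4881.

1.4881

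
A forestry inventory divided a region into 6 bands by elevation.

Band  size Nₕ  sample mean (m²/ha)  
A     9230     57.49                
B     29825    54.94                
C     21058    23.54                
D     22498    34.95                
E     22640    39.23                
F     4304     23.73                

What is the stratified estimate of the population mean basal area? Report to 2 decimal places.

40.54

N = 109555; weights Wₕ = Nₕ/N = (0.0842, 0.2722, 0.1922, 0.2054, 0.2067, 0.0393).
x̄_st = Σ Wₕ·x̄ₕ = 0.0842·57.49 + 0.2722·54.94 + 0.1922·23.54 + 0.2054·34.95 + 0.2067·39.23 + 0.0393·23.73 ≈ 40.5416...
→ 40.54.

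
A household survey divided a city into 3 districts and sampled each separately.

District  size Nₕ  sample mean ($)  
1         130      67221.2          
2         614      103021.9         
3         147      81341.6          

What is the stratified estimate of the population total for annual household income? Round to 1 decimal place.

1: 130·67221.2 = 8738756
2: 614·103021.9 = 63255446.6
3: 147·81341.6 = 11957215.2
τ̂ = Σ Nₕx̄ₕ = 83951417.8.

83951417.8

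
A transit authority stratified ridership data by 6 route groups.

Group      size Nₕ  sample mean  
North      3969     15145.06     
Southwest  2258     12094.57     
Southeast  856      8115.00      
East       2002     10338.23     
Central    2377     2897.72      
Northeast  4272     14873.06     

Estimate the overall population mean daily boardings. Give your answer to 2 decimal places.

11789.08

x̄_st = (Σ Nₕx̄ₕ) / (Σ Nₕ) = (3969·15145.06 + 2258·12094.57 + 856·8115.00 + 2002·10338.23 + 2377·2897.72 + 4272·14873.06) / 15734
= 185489451.42 / 15734 = 11789.0842... → 11789.08.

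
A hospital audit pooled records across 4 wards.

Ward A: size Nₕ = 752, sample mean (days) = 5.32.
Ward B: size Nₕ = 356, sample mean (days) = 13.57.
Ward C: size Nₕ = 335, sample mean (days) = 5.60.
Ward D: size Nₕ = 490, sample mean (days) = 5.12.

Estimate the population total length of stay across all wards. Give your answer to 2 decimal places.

13216.36

Estimate total by summing Nₕ·x̄ₕ over strata.
752·5.32 + 356·13.57 + 335·5.60 + 490·5.12 = 4000.64 + 4830.92 + 1876 + 2508.8 = 13216.36.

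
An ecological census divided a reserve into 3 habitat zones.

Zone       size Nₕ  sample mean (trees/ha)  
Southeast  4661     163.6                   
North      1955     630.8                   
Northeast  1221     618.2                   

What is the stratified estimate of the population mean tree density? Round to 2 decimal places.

N = 4661 + 1955 + 1221 = 7837.
Weight each subgroup mean by Nₕ/N and sum.
Σ Nₕx̄ₕ = 4661·163.6 + 1955·630.8 + 1221·618.2 = 762539.6 + 1233214 + 754822.2 = 2750575.8.
Divide by N: 2750575.8 / 7837 = 350.9731... → 350.97.

350.97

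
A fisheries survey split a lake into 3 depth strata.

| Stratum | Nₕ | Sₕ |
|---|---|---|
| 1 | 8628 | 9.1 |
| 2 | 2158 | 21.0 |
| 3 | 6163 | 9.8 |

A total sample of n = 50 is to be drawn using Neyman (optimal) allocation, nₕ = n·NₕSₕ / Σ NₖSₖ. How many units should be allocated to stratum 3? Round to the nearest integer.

1: NₕSₕ = 8628·9.1 = 78514.8
2: NₕSₕ = 2158·21.0 = 45318
3: NₕSₕ = 6163·9.8 = 60397.4
Σ NₕSₕ = 184230.2.
n_3 = 50·60397.4/184230.2 = 16.392... → 16.

16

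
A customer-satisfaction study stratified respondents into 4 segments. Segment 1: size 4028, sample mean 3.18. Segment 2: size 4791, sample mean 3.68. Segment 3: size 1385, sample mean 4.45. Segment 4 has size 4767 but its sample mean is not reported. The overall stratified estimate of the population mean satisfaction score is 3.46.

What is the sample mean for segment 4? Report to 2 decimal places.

3.19

N = 4028 + 4791 + 1385 + 4767 = 14971.
Overall total = μ·N = 3.46·14971 = 51799.66.
Subtract the known strata: 4028·3.18 + 4791·3.68 + 1385·4.45 = 36603.17.
Remaining total for segment 4: 51799.66 − 36603.17 = 15196.49.
Divide by its size: 15196.49 / 4767 = 3.1879... → 3.19.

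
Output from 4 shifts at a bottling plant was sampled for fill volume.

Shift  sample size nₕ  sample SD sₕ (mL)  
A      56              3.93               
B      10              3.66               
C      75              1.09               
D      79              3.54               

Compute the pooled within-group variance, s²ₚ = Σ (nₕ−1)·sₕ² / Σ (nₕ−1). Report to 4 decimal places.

9.4232

Degrees of freedom: 55 + 9 + 74 + 78 = 216.
Σ(nₕ−1)sₕ² = 55·15.4449 + 9·13.3956 + 74·1.1881 + 78·12.5316 = 2035.4141.
s²ₚ = 2035.4141 / 216 = 9.423213... → 9.4232.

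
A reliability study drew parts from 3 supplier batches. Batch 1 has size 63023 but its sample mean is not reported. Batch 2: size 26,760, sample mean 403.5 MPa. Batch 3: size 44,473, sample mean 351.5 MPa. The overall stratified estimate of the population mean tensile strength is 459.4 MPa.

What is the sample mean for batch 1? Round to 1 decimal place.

N = 63023 + 26760 + 44473 = 134256.
Overall total = μ·N = 459.4·134256 = 61677206.4.
Subtract the known strata: 26760·403.5 + 44473·351.5 = 26429919.5.
Remaining total for batch 1: 61677206.4 − 26429919.5 = 35247286.9.
Divide by its size: 35247286.9 / 63023 = 559.277... → 559.3.

559.3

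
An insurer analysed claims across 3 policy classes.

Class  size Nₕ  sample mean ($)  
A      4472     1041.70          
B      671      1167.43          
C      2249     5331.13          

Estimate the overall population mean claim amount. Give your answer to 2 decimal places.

N = 7392; weights Wₕ = Nₕ/N = (0.6050, 0.0908, 0.3042).
x̄_st = Σ Wₕ·x̄ₕ = 0.6050·1041.70 + 0.0908·1167.43 + 0.3042·5331.13 ≈ 2358.1628...
→ 2358.16.

2358.16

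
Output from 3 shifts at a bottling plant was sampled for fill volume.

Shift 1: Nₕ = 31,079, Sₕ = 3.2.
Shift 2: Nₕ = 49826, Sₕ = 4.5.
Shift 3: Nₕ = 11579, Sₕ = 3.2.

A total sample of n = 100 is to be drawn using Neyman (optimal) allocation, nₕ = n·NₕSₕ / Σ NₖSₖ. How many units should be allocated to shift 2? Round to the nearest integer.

62

1: NₕSₕ = 31079·3.2 = 99452.8
2: NₕSₕ = 49826·4.5 = 224217
3: NₕSₕ = 11579·3.2 = 37052.8
Σ NₕSₕ = 360722.6.
n_2 = 100·224217/360722.6 = 62.158... → 62.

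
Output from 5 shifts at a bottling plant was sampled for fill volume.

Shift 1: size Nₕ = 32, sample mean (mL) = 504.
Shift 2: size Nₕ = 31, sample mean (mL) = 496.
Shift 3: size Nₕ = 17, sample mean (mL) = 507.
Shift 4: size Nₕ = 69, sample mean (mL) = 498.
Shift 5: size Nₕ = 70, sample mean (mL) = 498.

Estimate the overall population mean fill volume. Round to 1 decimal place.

N = 32 + 31 + 17 + 69 + 70 = 219.
The stratified mean weights each stratum mean by its population share Nₕ/N.
Σ Nₕx̄ₕ = 32·504 + 31·496 + 17·507 + 69·498 + 70·498 = 16128 + 15376 + 8619 + 34362 + 34860 = 109345.
Divide by N: 109345 / 219 = 499.292... → 499.3.

499.3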